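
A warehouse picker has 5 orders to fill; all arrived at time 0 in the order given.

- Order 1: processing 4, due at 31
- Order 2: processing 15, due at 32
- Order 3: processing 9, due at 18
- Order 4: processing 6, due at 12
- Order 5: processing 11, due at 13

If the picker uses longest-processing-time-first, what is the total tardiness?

LPT (decreasing processing time): Order 2 Order 5 Order 3 Order 4 Order 1.
Order 2: 0→15, due 32, tardiness 0
Order 5: 15→26, due 13, tardiness 13
Order 3: 26→35, due 18, tardiness 17
Order 4: 35→41, due 12, tardiness 29
Order 1: 41→45, due 31, tardiness 14
Sum = 0+13+17+29+14 = 73.

73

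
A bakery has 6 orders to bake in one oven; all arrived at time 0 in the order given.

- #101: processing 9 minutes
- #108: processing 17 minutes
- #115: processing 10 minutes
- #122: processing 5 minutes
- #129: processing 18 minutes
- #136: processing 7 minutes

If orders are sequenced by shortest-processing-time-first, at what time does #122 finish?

5

SPT (increasing processing time): #122 #136 #101 #115 #108 #129.
#122: 0→5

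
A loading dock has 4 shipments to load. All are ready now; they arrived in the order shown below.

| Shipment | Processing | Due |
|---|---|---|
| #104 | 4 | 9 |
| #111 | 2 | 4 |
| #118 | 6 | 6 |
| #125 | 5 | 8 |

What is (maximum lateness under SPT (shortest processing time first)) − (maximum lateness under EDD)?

3

SPT (increasing processing time): #111 #104 #125 #118.
#111: 0→2, due 4, lateness -2
#104: 2→6, due 9, lateness -3
#125: 6→11, due 8, lateness 3
#118: 11→17, due 6, lateness 11
Maximum = 11.
EDD (increasing due date): #111 #118 #125 #104.
#111: 0→2, due 4, lateness -2
#118: 2→8, due 6, lateness 2
#125: 8→13, due 8, lateness 5
#104: 13→17, due 9, lateness 8
Maximum = 8.
Difference = 11 − 8 = 3.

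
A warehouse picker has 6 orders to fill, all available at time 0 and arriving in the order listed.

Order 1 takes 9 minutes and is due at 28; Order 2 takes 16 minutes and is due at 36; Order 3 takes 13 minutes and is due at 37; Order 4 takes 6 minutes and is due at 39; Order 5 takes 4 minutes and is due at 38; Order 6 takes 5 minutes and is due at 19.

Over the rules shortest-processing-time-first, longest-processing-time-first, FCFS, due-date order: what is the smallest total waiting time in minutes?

89

SPT (increasing processing time): Order 5 Order 6 Order 4 Order 1 Order 3 Order 2.
Order 5: waits 0, runs 0→4
Order 6: waits 4, runs 4→9
Order 4: waits 9, runs 9→15
Order 1: waits 15, runs 15→24
Order 3: waits 24, runs 24→37
Order 2: waits 37, runs 37→53
Sum = 0+4+9+15+24+37 = 89.
LPT (decreasing processing time): Order 2 Order 3 Order 1 Order 4 Order 6 Order 5.
Order 2: waits 0, runs 0→16
Order 3: waits 16, runs 16→29
Order 1: waits 29, runs 29→38
Order 4: waits 38, runs 38→44
Order 6: waits 44, runs 44→49
Order 5: waits 49, runs 49→53
Sum = 0+16+29+38+44+49 = 176.
FIFO (arrival order): Order 1 Order 2 Order 3 Order 4 Order 5 Order 6.
Order 1: waits 0, runs 0→9
Order 2: waits 9, runs 9→25
Order 3: waits 25, runs 25→38
Order 4: waits 38, runs 38→44
Order 5: waits 44, runs 44→48
Order 6: waits 48, runs 48→53
Sum = 0+9+25+38+44+48 = 164.
EDD (increasing due date): Order 6 Order 1 Order 2 Order 3 Order 5 Order 4.
Order 6: waits 0, runs 0→5
Order 1: waits 5, runs 5→14
Order 2: waits 14, runs 14→30
Order 3: waits 30, runs 30→43
Order 5: waits 43, runs 43→47
Order 4: waits 47, runs 47→53
Sum = 0+5+14+30+43+47 = 139.
SPT 89, LPT 176, FIFO 164, EDD 139 → minimum 89.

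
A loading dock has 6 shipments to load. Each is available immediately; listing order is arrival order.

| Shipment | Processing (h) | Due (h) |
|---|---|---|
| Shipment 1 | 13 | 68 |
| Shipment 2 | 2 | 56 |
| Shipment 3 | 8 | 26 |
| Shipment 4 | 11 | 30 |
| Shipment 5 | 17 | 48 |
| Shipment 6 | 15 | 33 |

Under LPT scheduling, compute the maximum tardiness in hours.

LPT (decreasing processing time): Shipment 5 Shipment 6 Shipment 1 Shipment 4 Shipment 3 Shipment 2.
Shipment 5: 0→17, due 48, tardiness 0
Shipment 6: 17→32, due 33, tardiness 0
Shipment 1: 32→45, due 68, tardiness 0
Shipment 4: 45→56, due 30, tardiness 26
Shipment 3: 56→64, due 26, tardiness 38
Shipment 2: 64→66, due 56, tardiness 10
Maximum = 38.

38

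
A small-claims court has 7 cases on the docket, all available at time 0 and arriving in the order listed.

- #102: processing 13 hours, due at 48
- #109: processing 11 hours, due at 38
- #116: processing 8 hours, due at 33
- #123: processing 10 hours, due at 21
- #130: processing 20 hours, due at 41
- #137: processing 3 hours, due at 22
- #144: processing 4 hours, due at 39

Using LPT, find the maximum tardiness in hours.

47

LPT (decreasing processing time): #130 #102 #109 #123 #116 #144 #137.
#130: 0→20, due 41, tardiness 0
#102: 20→33, due 48, tardiness 0
#109: 33→44, due 38, tardiness 6
#123: 44→54, due 21, tardiness 33
#116: 54→62, due 33, tardiness 29
#144: 62→66, due 39, tardiness 27
#137: 66→69, due 22, tardiness 47
Maximum = 47.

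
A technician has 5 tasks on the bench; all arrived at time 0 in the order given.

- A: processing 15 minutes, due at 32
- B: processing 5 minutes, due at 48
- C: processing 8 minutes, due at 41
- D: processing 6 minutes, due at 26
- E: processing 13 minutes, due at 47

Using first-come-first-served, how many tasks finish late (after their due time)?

FIFO (arrival order): A B C D E.
A: 0→15, due 32, tardiness 0
B: 15→20, due 48, tardiness 0
C: 20→28, due 41, tardiness 0
D: 28→34, due 26, tardiness 8
E: 34→47, due 47, tardiness 0
Late tasks: 1.

1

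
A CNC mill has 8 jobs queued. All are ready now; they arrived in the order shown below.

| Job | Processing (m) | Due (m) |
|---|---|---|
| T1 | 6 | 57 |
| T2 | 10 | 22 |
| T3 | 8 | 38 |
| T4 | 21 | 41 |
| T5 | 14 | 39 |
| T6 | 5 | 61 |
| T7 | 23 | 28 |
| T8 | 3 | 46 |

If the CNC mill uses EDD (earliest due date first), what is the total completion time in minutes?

469

EDD (increasing due date): T2 T7 T3 T5 T4 T8 T1 T6.
T2: 0→10
T7: 10→33
T3: 33→41
T5: 41→55
T4: 55→76
T8: 76→79
T1: 79→85
T6: 85→90
Sum = 10+33+41+55+76+79+85+90 = 469.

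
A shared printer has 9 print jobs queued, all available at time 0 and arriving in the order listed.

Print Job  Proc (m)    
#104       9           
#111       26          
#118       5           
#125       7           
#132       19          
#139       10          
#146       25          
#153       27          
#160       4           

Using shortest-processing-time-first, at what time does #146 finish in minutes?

79

SPT (increasing processing time): #160 #118 #125 #104 #139 #132 #146 #111 #153.
#160: 0→4
#118: 4→9
#125: 9→16
#104: 16→25
#139: 25→35
#132: 35→54
#146: 54→79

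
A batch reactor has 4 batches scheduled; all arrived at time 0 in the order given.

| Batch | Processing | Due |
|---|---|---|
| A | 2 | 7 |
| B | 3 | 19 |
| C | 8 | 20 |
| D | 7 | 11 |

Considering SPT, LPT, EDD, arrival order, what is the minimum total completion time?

39

SPT (increasing processing time): A B D C.
A: 0→2
B: 2→5
D: 5→12
C: 12→20
Sum = 2+5+12+20 = 39.
LPT (decreasing processing time): C D B A.
C: 0→8
D: 8→15
B: 15→18
A: 18→20
Sum = 8+15+18+20 = 61.
EDD (increasing due date): A D B C.
A: 0→2
D: 2→9
B: 9→12
C: 12→20
Sum = 2+9+12+20 = 43.
FIFO (arrival order): A B C D.
A: 0→2
B: 2→5
C: 5→13
D: 13→20
Sum = 2+5+13+20 = 40.
SPT 39, LPT 61, EDD 43, FIFO 40 → minimum 39.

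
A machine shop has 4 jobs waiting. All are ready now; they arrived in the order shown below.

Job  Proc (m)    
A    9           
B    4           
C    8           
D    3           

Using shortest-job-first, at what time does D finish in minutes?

SPT (increasing processing time): D B C A.
D: 0→3

3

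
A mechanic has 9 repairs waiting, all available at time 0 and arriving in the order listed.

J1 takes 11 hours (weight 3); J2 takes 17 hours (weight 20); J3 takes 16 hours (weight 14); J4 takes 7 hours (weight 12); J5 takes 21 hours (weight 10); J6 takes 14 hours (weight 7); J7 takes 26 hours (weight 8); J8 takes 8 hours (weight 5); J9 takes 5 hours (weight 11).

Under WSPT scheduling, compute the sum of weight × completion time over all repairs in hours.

4310

WSPT (decreasing weight/processing-time ratio): J9 J4 J2 J3 J8 J6 J5 J7 J1.
J9: finishes 5, weight 11, w·C = 55
J4: finishes 12, weight 12, w·C = 144
J2: finishes 29, weight 20, w·C = 580
J3: finishes 45, weight 14, w·C = 630
J8: finishes 53, weight 5, w·C = 265
J6: finishes 67, weight 7, w·C = 469
J5: finishes 88, weight 10, w·C = 880
J7: finishes 114, weight 8, w·C = 912
J1: finishes 125, weight 3, w·C = 375
Sum = 55+144+580+630+265+469+880+912+375 = 4310.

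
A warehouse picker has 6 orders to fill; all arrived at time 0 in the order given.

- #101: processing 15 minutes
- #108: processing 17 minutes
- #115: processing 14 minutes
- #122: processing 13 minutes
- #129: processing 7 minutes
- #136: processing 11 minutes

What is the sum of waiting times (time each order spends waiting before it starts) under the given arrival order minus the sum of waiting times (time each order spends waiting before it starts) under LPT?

FIFO (arrival order): #101 #108 #115 #122 #129 #136.
#101: waits 0, runs 0→15
#108: waits 15, runs 15→32
#115: waits 32, runs 32→46
#122: waits 46, runs 46→59
#129: waits 59, runs 59→66
#136: waits 66, runs 66→77
Sum = 0+15+32+46+59+66 = 218.
LPT (decreasing processing time): #108 #101 #115 #122 #136 #129.
#108: waits 0, runs 0→17
#101: waits 17, runs 17→32
#115: waits 32, runs 32→46
#122: waits 46, runs 46→59
#136: waits 59, runs 59→70
#129: waits 70, runs 70→77
Sum = 0+17+32+46+59+70 = 224.
Difference = 218 − 224 = -6.

-6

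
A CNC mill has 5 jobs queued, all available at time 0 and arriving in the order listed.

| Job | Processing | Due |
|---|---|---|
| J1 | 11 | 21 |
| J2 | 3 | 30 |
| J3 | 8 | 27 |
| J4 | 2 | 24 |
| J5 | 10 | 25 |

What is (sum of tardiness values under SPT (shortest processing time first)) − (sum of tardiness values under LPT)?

SPT (increasing processing time): J4 J2 J3 J5 J1.
J4: 0→2, due 24, tardiness 0
J2: 2→5, due 30, tardiness 0
J3: 5→13, due 27, tardiness 0
J5: 13→23, due 25, tardiness 0
J1: 23→34, due 21, tardiness 13
Sum = 0+0+0+0+13 = 13.
LPT (decreasing processing time): J1 J5 J3 J2 J4.
J1: 0→11, due 21, tardiness 0
J5: 11→21, due 25, tardiness 0
J3: 21→29, due 27, tardiness 2
J2: 29→32, due 30, tardiness 2
J4: 32→34, due 24, tardiness 10
Sum = 0+0+2+2+10 = 14.
Difference = 13 − 14 = -1.

-1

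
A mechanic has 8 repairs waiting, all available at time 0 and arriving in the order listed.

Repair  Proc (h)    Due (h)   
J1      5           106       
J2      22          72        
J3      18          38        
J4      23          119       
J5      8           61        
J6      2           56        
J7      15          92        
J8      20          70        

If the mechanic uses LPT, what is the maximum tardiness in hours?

57

LPT (decreasing processing time): J4 J2 J8 J3 J7 J5 J1 J6.
J4: 0→23, due 119, tardiness 0
J2: 23→45, due 72, tardiness 0
J8: 45→65, due 70, tardiness 0
J3: 65→83, due 38, tardiness 45
J7: 83→98, due 92, tardiness 6
J5: 98→106, due 61, tardiness 45
J1: 106→111, due 106, tardiness 5
J6: 111→113, due 56, tardiness 57
Maximum = 57.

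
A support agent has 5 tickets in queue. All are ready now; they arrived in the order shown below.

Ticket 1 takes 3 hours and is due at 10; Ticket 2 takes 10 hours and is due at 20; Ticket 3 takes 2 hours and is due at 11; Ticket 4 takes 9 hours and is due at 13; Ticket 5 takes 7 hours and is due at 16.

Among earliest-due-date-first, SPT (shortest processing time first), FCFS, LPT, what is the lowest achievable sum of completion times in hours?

71

EDD (increasing due date): Ticket 1 Ticket 3 Ticket 4 Ticket 5 Ticket 2.
Ticket 1: 0→3
Ticket 3: 3→5
Ticket 4: 5→14
Ticket 5: 14→21
Ticket 2: 21→31
Sum = 3+5+14+21+31 = 74.
SPT (increasing processing time): Ticket 3 Ticket 1 Ticket 5 Ticket 4 Ticket 2.
Ticket 3: 0→2
Ticket 1: 2→5
Ticket 5: 5→12
Ticket 4: 12→21
Ticket 2: 21→31
Sum = 2+5+12+21+31 = 71.
FIFO (arrival order): Ticket 1 Ticket 2 Ticket 3 Ticket 4 Ticket 5.
Ticket 1: 0→3
Ticket 2: 3→13
Ticket 3: 13→15
Ticket 4: 15→24
Ticket 5: 24→31
Sum = 3+13+15+24+31 = 86.
LPT (decreasing processing time): Ticket 2 Ticket 4 Ticket 5 Ticket 1 Ticket 3.
Ticket 2: 0→10
Ticket 4: 10→19
Ticket 5: 19→26
Ticket 1: 26→29
Ticket 3: 29→31
Sum = 10+19+26+29+31 = 115.
EDD 74, SPT 71, FIFO 86, LPT 115 → minimum 71.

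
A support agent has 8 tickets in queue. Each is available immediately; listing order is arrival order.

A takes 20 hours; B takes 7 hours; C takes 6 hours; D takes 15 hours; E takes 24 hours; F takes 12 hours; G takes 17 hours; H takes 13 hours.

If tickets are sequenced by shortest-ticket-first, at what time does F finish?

SPT (increasing processing time): C B F H D G A E.
C: 0→6
B: 6→13
F: 13→25

25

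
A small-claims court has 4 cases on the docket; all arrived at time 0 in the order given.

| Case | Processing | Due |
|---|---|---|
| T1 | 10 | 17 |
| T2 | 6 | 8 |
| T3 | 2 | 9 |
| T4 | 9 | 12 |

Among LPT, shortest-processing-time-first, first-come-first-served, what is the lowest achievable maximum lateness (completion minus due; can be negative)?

LPT (decreasing processing time): T1 T4 T2 T3.
T1: 0→10, due 17, lateness -7
T4: 10→19, due 12, lateness 7
T2: 19→25, due 8, lateness 17
T3: 25→27, due 9, lateness 18
Maximum = 18.
SPT (increasing processing time): T3 T2 T4 T1.
T3: 0→2, due 9, lateness -7
T2: 2→8, due 8, lateness 0
T4: 8→17, due 12, lateness 5
T1: 17→27, due 17, lateness 10
Maximum = 10.
FIFO (arrival order): T1 T2 T3 T4.
T1: 0→10, due 17, lateness -7
T2: 10→16, due 8, lateness 8
T3: 16→18, due 9, lateness 9
T4: 18→27, due 12, lateness 15
Maximum = 15.
LPT 18, SPT 10, FIFO 15 → minimum 10.

10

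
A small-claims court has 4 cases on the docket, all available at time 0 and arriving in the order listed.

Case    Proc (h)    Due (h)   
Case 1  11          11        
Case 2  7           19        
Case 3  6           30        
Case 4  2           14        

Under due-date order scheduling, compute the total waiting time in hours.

EDD (increasing due date): Case 1 Case 4 Case 2 Case 3.
Case 1: waits 0, runs 0→11
Case 4: waits 11, runs 11→13
Case 2: waits 13, runs 13→20
Case 3: waits 20, runs 20→26
Sum = 0+11+13+20 = 44.

44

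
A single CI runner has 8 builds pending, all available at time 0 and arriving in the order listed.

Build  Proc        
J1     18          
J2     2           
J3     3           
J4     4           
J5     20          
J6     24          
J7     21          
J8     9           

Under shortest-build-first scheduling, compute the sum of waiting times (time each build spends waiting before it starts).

SPT (increasing processing time): J2 J3 J4 J8 J1 J5 J7 J6.
J2: waits 0, runs 0→2
J3: waits 2, runs 2→5
J4: waits 5, runs 5→9
J8: waits 9, runs 9→18
J1: waits 18, runs 18→36
J5: waits 36, runs 36→56
J7: waits 56, runs 56→77
J6: waits 77, runs 77→101
Sum = 0+2+5+9+18+36+56+77 = 203.

203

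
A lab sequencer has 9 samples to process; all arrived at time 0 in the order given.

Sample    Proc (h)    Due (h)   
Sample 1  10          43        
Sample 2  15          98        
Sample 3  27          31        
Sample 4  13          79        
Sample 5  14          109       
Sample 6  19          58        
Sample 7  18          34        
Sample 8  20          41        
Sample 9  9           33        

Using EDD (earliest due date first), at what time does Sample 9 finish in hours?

36

EDD (increasing due date): Sample 3 Sample 9 Sample 7 Sample 8 Sample 1 Sample 6 Sample 4 Sample 2 Sample 5.
Sample 3: 0→27
Sample 9: 27→36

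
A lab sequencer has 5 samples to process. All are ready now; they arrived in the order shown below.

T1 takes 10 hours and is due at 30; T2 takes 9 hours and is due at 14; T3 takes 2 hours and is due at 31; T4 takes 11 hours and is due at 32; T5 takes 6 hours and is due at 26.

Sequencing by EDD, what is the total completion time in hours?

114

EDD (increasing due date): T2 T5 T1 T3 T4.
T2: 0→9
T5: 9→15
T1: 15→25
T3: 25→27
T4: 27→38
Sum = 9+15+25+27+38 = 114.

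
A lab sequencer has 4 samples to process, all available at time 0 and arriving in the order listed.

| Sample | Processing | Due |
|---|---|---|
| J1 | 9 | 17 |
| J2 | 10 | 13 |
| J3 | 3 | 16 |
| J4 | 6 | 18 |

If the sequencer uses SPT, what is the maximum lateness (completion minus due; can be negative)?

SPT (increasing processing time): J3 J4 J1 J2.
J3: 0→3, due 16, lateness -13
J4: 3→9, due 18, lateness -9
J1: 9→18, due 17, lateness 1
J2: 18→28, due 13, lateness 15
Maximum = 15.

15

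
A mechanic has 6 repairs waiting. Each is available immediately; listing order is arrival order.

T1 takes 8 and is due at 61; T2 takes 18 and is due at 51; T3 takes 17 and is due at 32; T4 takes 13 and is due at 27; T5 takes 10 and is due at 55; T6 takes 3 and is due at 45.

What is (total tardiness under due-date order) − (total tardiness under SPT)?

-30

EDD (increasing due date): T4 T3 T6 T2 T5 T1.
T4: 0→13, due 27, tardiness 0
T3: 13→30, due 32, tardiness 0
T6: 30→33, due 45, tardiness 0
T2: 33→51, due 51, tardiness 0
T5: 51→61, due 55, tardiness 6
T1: 61→69, due 61, tardiness 8
Sum = 0+0+0+0+6+8 = 14.
SPT (increasing processing time): T6 T1 T5 T4 T3 T2.
T6: 0→3, due 45, tardiness 0
T1: 3→11, due 61, tardiness 0
T5: 11→21, due 55, tardiness 0
T4: 21→34, due 27, tardiness 7
T3: 34→51, due 32, tardiness 19
T2: 51→69, due 51, tardiness 18
Sum = 0+0+0+7+19+18 = 44.
Difference = 14 − 44 = -30.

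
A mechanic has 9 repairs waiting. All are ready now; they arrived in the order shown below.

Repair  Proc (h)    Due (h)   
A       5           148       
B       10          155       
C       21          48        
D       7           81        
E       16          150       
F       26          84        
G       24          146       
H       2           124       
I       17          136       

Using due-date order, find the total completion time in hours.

677

EDD (increasing due date): C D F H I G A E B.
C: 0→21
D: 21→28
F: 28→54
H: 54→56
I: 56→73
G: 73→97
A: 97→102
E: 102→118
B: 118→128
Sum = 21+28+54+56+73+97+102+118+128 = 677.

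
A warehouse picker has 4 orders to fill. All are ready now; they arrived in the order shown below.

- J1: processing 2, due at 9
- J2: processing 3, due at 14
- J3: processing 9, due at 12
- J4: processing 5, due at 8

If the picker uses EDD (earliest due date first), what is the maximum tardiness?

5

EDD (increasing due date): J4 J1 J3 J2.
J4: 0→5, due 8, tardiness 0
J1: 5→7, due 9, tardiness 0
J3: 7→16, due 12, tardiness 4
J2: 16→19, due 14, tardiness 5
Maximum = 5.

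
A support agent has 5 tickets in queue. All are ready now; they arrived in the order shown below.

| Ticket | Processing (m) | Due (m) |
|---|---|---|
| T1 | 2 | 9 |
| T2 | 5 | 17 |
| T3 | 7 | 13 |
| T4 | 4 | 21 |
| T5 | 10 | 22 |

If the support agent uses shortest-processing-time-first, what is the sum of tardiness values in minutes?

11

SPT (increasing processing time): T1 T4 T2 T3 T5.
T1: 0→2, due 9, tardiness 0
T4: 2→6, due 21, tardiness 0
T2: 6→11, due 17, tardiness 0
T3: 11→18, due 13, tardiness 5
T5: 18→28, due 22, tardiness 6
Sum = 0+0+0+5+6 = 11.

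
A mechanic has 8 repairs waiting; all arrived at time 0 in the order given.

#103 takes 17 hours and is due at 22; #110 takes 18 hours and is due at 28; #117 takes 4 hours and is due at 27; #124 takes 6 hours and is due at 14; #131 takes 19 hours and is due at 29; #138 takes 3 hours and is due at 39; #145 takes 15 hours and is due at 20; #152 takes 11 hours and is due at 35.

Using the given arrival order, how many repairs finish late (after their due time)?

7

FIFO (arrival order): #103 #110 #117 #124 #131 #138 #145 #152.
#103: 0→17, due 22, tardiness 0
#110: 17→35, due 28, tardiness 7
#117: 35→39, due 27, tardiness 12
#124: 39→45, due 14, tardiness 31
#131: 45→64, due 29, tardiness 35
#138: 64→67, due 39, tardiness 28
#145: 67→82, due 20, tardiness 62
#152: 82→93, due 35, tardiness 58
Late repairs: 7.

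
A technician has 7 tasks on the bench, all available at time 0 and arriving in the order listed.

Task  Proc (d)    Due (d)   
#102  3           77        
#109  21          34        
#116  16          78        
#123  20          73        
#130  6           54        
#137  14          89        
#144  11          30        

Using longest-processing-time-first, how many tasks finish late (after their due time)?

LPT (decreasing processing time): #109 #123 #116 #137 #144 #130 #102.
#109: 0→21, due 34, tardiness 0
#123: 21→41, due 73, tardiness 0
#116: 41→57, due 78, tardiness 0
#137: 57→71, due 89, tardiness 0
#144: 71→82, due 30, tardiness 52
#130: 82→88, due 54, tardiness 34
#102: 88→91, due 77, tardiness 14
Late tasks: 3.

3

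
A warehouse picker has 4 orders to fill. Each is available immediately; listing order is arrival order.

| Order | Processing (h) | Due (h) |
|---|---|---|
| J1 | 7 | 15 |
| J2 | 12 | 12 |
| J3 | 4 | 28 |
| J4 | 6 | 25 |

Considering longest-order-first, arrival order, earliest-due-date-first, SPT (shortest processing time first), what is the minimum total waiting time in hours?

LPT (decreasing processing time): J2 J1 J4 J3.
J2: waits 0, runs 0→12
J1: waits 12, runs 12→19
J4: waits 19, runs 19→25
J3: waits 25, runs 25→29
Sum = 0+12+19+25 = 56.
FIFO (arrival order): J1 J2 J3 J4.
J1: waits 0, runs 0→7
J2: waits 7, runs 7→19
J3: waits 19, runs 19→23
J4: waits 23, runs 23→29
Sum = 0+7+19+23 = 49.
EDD (increasing due date): J2 J1 J4 J3.
J2: waits 0, runs 0→12
J1: waits 12, runs 12→19
J4: waits 19, runs 19→25
J3: waits 25, runs 25→29
Sum = 0+12+19+25 = 56.
SPT (increasing processing time): J3 J4 J1 J2.
J3: waits 0, runs 0→4
J4: waits 4, runs 4→10
J1: waits 10, runs 10→17
J2: waits 17, runs 17→29
Sum = 0+4+10+17 = 31.
LPT 56, FIFO 49, EDD 56, SPT 31 → minimum 31.

31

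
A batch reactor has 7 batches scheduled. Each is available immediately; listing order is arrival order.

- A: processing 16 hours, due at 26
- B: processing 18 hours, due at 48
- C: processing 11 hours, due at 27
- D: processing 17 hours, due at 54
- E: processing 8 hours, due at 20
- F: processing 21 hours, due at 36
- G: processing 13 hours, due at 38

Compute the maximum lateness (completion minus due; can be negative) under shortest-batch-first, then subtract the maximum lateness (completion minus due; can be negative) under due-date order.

18

SPT (increasing processing time): E C G A D B F.
E: 0→8, due 20, lateness -12
C: 8→19, due 27, lateness -8
G: 19→32, due 38, lateness -6
A: 32→48, due 26, lateness 22
D: 48→65, due 54, lateness 11
B: 65→83, due 48, lateness 35
F: 83→104, due 36, lateness 68
Maximum = 68.
EDD (increasing due date): E A C F G B D.
E: 0→8, due 20, lateness -12
A: 8→24, due 26, lateness -2
C: 24→35, due 27, lateness 8
F: 35→56, due 36, lateness 20
G: 56→69, due 38, lateness 31
B: 69→87, due 48, lateness 39
D: 87→104, due 54, lateness 50
Maximum = 50.
Difference = 68 − 50 = 18.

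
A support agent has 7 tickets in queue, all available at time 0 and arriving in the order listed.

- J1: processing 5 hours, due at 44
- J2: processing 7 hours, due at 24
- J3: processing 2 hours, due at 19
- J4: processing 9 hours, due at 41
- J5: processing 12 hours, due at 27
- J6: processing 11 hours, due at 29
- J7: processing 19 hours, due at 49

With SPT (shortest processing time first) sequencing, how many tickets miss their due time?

SPT (increasing processing time): J3 J1 J2 J4 J6 J5 J7.
J3: 0→2, due 19, tardiness 0
J1: 2→7, due 44, tardiness 0
J2: 7→14, due 24, tardiness 0
J4: 14→23, due 41, tardiness 0
J6: 23→34, due 29, tardiness 5
J5: 34→46, due 27, tardiness 19
J7: 46→65, due 49, tardiness 16
Late tickets: 3.

3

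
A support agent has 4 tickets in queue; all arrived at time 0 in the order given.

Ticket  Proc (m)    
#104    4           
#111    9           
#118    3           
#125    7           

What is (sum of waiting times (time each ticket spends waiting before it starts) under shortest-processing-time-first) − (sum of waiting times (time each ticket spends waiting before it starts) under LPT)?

SPT (increasing processing time): #118 #104 #125 #111.
#118: waits 0, runs 0→3
#104: waits 3, runs 3→7
#125: waits 7, runs 7→14
#111: waits 14, runs 14→23
Sum = 0+3+7+14 = 24.
LPT (decreasing processing time): #111 #125 #104 #118.
#111: waits 0, runs 0→9
#125: waits 9, runs 9→16
#104: waits 16, runs 16→20
#118: waits 20, runs 20→23
Sum = 0+9+16+20 = 45.
Difference = 24 − 45 = -21.

-21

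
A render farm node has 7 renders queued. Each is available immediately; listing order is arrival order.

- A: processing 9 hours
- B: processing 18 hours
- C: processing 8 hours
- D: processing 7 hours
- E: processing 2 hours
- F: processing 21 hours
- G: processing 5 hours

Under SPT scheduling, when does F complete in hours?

SPT (increasing processing time): E G D C A B F.
E: 0→2
G: 2→7
D: 7→14
C: 14→22
A: 22→31
B: 31→49
F: 49→70

70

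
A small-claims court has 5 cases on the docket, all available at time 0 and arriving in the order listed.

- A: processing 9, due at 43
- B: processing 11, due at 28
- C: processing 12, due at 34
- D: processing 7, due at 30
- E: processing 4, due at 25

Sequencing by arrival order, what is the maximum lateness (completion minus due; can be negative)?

FIFO (arrival order): A B C D E.
A: 0→9, due 43, lateness -34
B: 9→20, due 28, lateness -8
C: 20→32, due 34, lateness -2
D: 32→39, due 30, lateness 9
E: 39→43, due 25, lateness 18
Maximum = 18.

18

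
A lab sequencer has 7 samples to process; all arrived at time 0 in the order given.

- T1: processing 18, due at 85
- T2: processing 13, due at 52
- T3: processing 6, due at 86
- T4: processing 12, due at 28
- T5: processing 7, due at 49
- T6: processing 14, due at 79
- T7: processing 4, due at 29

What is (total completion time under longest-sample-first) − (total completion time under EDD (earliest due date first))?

LPT (decreasing processing time): T1 T6 T2 T4 T5 T3 T7.
T1: 0→18
T6: 18→32
T2: 32→45
T4: 45→57
T5: 57→64
T3: 64→70
T7: 70→74
Sum = 18+32+45+57+64+70+74 = 360.
EDD (increasing due date): T4 T7 T5 T2 T6 T1 T3.
T4: 0→12
T7: 12→16
T5: 16→23
T2: 23→36
T6: 36→50
T1: 50→68
T3: 68→74
Sum = 12+16+23+36+50+68+74 = 279.
Difference = 360 − 279 = 81.

81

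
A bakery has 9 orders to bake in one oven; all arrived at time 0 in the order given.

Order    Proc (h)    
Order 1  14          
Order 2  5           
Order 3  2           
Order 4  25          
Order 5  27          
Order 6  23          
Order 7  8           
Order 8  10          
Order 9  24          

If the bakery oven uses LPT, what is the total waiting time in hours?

757

LPT (decreasing processing time): Order 5 Order 4 Order 9 Order 6 Order 1 Order 8 Order 7 Order 2 Order 3.
Order 5: waits 0, runs 0→27
Order 4: waits 27, runs 27→52
Order 9: waits 52, runs 52→76
Order 6: waits 76, runs 76→99
Order 1: waits 99, runs 99→113
Order 8: waits 113, runs 113→123
Order 7: waits 123, runs 123→131
Order 2: waits 131, runs 131→136
Order 3: waits 136, runs 136→138
Sum = 0+27+52+76+99+113+123+131+136 = 757.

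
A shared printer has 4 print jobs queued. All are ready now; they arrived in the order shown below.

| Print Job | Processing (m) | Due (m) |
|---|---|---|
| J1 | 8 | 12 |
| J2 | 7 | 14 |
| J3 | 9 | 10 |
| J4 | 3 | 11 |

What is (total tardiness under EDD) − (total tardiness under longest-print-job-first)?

-9

EDD (increasing due date): J3 J4 J1 J2.
J3: 0→9, due 10, tardiness 0
J4: 9→12, due 11, tardiness 1
J1: 12→20, due 12, tardiness 8
J2: 20→27, due 14, tardiness 13
Sum = 0+1+8+13 = 22.
LPT (decreasing processing time): J3 J1 J2 J4.
J3: 0→9, due 10, tardiness 0
J1: 9→17, due 12, tardiness 5
J2: 17→24, due 14, tardiness 10
J4: 24→27, due 11, tardiness 16
Sum = 0+5+10+16 = 31.
Difference = 22 − 31 = -9.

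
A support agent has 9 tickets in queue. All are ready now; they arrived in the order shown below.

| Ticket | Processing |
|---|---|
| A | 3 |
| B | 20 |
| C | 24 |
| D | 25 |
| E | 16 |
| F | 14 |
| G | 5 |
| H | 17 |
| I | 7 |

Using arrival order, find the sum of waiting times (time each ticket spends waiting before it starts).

FIFO (arrival order): A B C D E F G H I.
A: waits 0, runs 0→3
B: waits 3, runs 3→23
C: waits 23, runs 23→47
D: waits 47, runs 47→72
E: waits 72, runs 72→88
F: waits 88, runs 88→102
G: waits 102, runs 102→107
H: waits 107, runs 107→124
I: waits 124, runs 124→131
Sum = 0+3+23+47+72+88+102+107+124 = 566.

566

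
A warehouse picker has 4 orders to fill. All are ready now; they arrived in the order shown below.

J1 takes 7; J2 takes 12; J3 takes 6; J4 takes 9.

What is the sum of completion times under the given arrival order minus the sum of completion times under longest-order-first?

FIFO (arrival order): J1 J2 J3 J4.
J1: 0→7
J2: 7→19
J3: 19→25
J4: 25→34
Sum = 7+19+25+34 = 85.
LPT (decreasing processing time): J2 J4 J1 J3.
J2: 0→12
J4: 12→21
J1: 21→28
J3: 28→34
Sum = 12+21+28+34 = 95.
Difference = 85 − 95 = -10.

-10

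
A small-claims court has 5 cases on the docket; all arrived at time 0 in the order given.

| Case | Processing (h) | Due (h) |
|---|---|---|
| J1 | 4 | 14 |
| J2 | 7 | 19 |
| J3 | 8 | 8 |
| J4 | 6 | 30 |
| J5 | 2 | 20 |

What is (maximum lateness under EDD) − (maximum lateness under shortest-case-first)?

EDD (increasing due date): J3 J1 J2 J5 J4.
J3: 0→8, due 8, lateness 0
J1: 8→12, due 14, lateness -2
J2: 12→19, due 19, lateness 0
J5: 19→21, due 20, lateness 1
J4: 21→27, due 30, lateness -3
Maximum = 1.
SPT (increasing processing time): J5 J1 J4 J2 J3.
J5: 0→2, due 20, lateness -18
J1: 2→6, due 14, lateness -8
J4: 6→12, due 30, lateness -18
J2: 12→19, due 19, lateness 0
J3: 19→27, due 8, lateness 19
Maximum = 19.
Difference = 1 − 19 = -18.

-18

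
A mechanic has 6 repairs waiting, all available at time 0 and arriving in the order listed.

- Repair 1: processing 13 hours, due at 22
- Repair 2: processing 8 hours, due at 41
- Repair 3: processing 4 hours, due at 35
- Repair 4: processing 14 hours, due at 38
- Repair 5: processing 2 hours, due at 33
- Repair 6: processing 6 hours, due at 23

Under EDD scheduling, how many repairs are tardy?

2

EDD (increasing due date): Repair 1 Repair 6 Repair 5 Repair 3 Repair 4 Repair 2.
Repair 1: 0→13, due 22, tardiness 0
Repair 6: 13→19, due 23, tardiness 0
Repair 5: 19→21, due 33, tardiness 0
Repair 3: 21→25, due 35, tardiness 0
Repair 4: 25→39, due 38, tardiness 1
Repair 2: 39→47, due 41, tardiness 6
Late repairs: 2.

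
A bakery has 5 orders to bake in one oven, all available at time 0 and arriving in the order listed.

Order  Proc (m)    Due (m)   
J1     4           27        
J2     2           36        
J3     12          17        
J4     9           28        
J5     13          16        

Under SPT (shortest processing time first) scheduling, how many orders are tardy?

2

SPT (increasing processing time): J2 J1 J4 J3 J5.
J2: 0→2, due 36, tardiness 0
J1: 2→6, due 27, tardiness 0
J4: 6→15, due 28, tardiness 0
J3: 15→27, due 17, tardiness 10
J5: 27→40, due 16, tardiness 24
Late orders: 2.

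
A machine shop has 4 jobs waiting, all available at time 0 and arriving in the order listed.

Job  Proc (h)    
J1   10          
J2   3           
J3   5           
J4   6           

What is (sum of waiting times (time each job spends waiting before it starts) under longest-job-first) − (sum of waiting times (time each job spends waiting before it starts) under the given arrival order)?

6

LPT (decreasing processing time): J1 J4 J3 J2.
J1: waits 0, runs 0→10
J4: waits 10, runs 10→16
J3: waits 16, runs 16→21
J2: waits 21, runs 21→24
Sum = 0+10+16+21 = 47.
FIFO (arrival order): J1 J2 J3 J4.
J1: waits 0, runs 0→10
J2: waits 10, runs 10→13
J3: waits 13, runs 13→18
J4: waits 18, runs 18→24
Sum = 0+10+13+18 = 41.
Difference = 47 − 41 = 6.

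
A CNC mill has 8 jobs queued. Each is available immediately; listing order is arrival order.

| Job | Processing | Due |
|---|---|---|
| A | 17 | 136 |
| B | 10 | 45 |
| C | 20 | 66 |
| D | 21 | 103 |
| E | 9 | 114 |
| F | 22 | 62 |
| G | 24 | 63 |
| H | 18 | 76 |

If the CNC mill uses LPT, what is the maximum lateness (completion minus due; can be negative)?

87

LPT (decreasing processing time): G F D C H A B E.
G: 0→24, due 63, lateness -39
F: 24→46, due 62, lateness -16
D: 46→67, due 103, lateness -36
C: 67→87, due 66, lateness 21
H: 87→105, due 76, lateness 29
A: 105→122, due 136, lateness -14
B: 122→132, due 45, lateness 87
E: 132→141, due 114, lateness 27
Maximum = 87.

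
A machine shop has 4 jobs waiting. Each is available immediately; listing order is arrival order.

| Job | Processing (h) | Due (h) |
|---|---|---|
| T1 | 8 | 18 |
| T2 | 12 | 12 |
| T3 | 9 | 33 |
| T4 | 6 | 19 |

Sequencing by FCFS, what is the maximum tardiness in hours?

16

FIFO (arrival order): T1 T2 T3 T4.
T1: 0→8, due 18, tardiness 0
T2: 8→20, due 12, tardiness 8
T3: 20→29, due 33, tardiness 0
T4: 29→35, due 19, tardiness 16
Maximum = 16.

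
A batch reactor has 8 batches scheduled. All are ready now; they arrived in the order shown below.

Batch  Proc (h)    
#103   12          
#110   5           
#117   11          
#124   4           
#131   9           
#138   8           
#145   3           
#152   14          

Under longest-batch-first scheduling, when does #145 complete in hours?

LPT (decreasing processing time): #152 #103 #117 #131 #138 #110 #124 #145.
#152: 0→14
#103: 14→26
#117: 26→37
#131: 37→46
#138: 46→54
#110: 54→59
#124: 59→63
#145: 63→66

66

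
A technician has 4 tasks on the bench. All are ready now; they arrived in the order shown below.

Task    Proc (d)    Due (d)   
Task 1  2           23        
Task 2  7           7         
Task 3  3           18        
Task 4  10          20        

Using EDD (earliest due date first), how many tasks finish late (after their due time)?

EDD (increasing due date): Task 2 Task 3 Task 4 Task 1.
Task 2: 0→7, due 7, tardiness 0
Task 3: 7→10, due 18, tardiness 0
Task 4: 10→20, due 20, tardiness 0
Task 1: 20→22, due 23, tardiness 0
Late tasks: 0.

0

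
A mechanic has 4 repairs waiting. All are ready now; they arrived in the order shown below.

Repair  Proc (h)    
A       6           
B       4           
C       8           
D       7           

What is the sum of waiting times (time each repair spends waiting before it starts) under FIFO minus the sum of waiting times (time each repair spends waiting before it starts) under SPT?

FIFO (arrival order): A B C D.
A: waits 0, runs 0→6
B: waits 6, runs 6→10
C: waits 10, runs 10→18
D: waits 18, runs 18→25
Sum = 0+6+10+18 = 34.
SPT (increasing processing time): B A D C.
B: waits 0, runs 0→4
A: waits 4, runs 4→10
D: waits 10, runs 10→17
C: waits 17, runs 17→25
Sum = 0+4+10+17 = 31.
Difference = 34 − 31 = 3.

3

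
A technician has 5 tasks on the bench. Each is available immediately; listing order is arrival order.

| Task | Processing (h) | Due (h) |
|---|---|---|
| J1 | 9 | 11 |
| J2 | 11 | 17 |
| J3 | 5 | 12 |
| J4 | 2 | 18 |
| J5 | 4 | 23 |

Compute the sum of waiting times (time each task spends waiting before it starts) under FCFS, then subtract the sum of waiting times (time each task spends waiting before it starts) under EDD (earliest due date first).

6

FIFO (arrival order): J1 J2 J3 J4 J5.
J1: waits 0, runs 0→9
J2: waits 9, runs 9→20
J3: waits 20, runs 20→25
J4: waits 25, runs 25→27
J5: waits 27, runs 27→31
Sum = 0+9+20+25+27 = 81.
EDD (increasing due date): J1 J3 J2 J4 J5.
J1: waits 0, runs 0→9
J3: waits 9, runs 9→14
J2: waits 14, runs 14→25
J4: waits 25, runs 25→27
J5: waits 27, runs 27→31
Sum = 0+9+14+25+27 = 75.
Difference = 81 − 75 = 6.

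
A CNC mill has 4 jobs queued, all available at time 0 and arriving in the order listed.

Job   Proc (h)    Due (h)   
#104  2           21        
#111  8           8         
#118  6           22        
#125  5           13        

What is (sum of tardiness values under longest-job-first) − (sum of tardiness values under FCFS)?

-4

LPT (decreasing processing time): #111 #118 #125 #104.
#111: 0→8, due 8, tardiness 0
#118: 8→14, due 22, tardiness 0
#125: 14→19, due 13, tardiness 6
#104: 19→21, due 21, tardiness 0
Sum = 0+0+6+0 = 6.
FIFO (arrival order): #104 #111 #118 #125.
#104: 0→2, due 21, tardiness 0
#111: 2→10, due 8, tardiness 2
#118: 10→16, due 22, tardiness 0
#125: 16→21, due 13, tardiness 8
Sum = 0+2+0+8 = 10.
Difference = 6 − 10 = -4.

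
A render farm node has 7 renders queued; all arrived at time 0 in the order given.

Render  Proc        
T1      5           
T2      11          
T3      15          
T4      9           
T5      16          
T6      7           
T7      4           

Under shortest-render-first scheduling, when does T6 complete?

SPT (increasing processing time): T7 T1 T6 T4 T2 T3 T5.
T7: 0→4
T1: 4→9
T6: 9→16

16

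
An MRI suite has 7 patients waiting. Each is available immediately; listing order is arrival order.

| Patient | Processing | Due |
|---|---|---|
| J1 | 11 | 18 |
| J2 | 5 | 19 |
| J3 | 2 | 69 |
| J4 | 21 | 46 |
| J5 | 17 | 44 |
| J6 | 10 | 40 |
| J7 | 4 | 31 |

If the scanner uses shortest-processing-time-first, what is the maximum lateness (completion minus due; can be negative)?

SPT (increasing processing time): J3 J7 J2 J6 J1 J5 J4.
J3: 0→2, due 69, lateness -67
J7: 2→6, due 31, lateness -25
J2: 6→11, due 19, lateness -8
J6: 11→21, due 40, lateness -19
J1: 21→32, due 18, lateness 14
J5: 32→49, due 44, lateness 5
J4: 49→70, due 46, lateness 24
Maximum = 24.

24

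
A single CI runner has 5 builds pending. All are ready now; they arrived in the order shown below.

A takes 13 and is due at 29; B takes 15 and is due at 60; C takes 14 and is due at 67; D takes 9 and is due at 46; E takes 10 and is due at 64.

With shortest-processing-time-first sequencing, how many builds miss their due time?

2

SPT (increasing processing time): D E A C B.
D: 0→9, due 46, tardiness 0
E: 9→19, due 64, tardiness 0
A: 19→32, due 29, tardiness 3
C: 32→46, due 67, tardiness 0
B: 46→61, due 60, tardiness 1
Late builds: 2.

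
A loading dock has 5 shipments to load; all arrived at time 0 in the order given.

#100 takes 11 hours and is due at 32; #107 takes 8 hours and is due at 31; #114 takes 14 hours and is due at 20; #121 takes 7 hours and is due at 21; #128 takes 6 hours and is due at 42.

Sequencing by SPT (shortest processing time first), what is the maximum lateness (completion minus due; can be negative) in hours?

SPT (increasing processing time): #128 #121 #107 #100 #114.
#128: 0→6, due 42, lateness -36
#121: 6→13, due 21, lateness -8
#107: 13→21, due 31, lateness -10
#100: 21→32, due 32, lateness 0
#114: 32→46, due 20, lateness 26
Maximum = 26.

26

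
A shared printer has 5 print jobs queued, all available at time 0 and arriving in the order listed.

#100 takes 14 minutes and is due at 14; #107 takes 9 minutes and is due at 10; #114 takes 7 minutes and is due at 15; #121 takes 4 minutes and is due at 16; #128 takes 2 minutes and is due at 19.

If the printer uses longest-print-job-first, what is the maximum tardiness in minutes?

18

LPT (decreasing processing time): #100 #107 #114 #121 #128.
#100: 0→14, due 14, tardiness 0
#107: 14→23, due 10, tardiness 13
#114: 23→30, due 15, tardiness 15
#121: 30→34, due 16, tardiness 18
#128: 34→36, due 19, tardiness 17
Maximum = 18.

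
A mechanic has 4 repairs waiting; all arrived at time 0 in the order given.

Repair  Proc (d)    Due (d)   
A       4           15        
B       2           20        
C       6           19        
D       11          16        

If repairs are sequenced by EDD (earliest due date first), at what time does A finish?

4

EDD (increasing due date): A D C B.
A: 0→4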